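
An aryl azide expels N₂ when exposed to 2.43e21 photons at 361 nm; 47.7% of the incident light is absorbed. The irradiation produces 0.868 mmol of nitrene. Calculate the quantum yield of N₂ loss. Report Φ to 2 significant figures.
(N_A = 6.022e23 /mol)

Φ = 0.45

Product: 0.868 mmol = 8.68e-4 mol.
Moles of photons: 2.43e21 / 6.022e23 = 0.004035 mol.
Photons absorbed: 0.477 × 0.004035 = 0.001925 mol.
Φ = 8.68e-4 mol / 0.001925 mol photons = 0.45.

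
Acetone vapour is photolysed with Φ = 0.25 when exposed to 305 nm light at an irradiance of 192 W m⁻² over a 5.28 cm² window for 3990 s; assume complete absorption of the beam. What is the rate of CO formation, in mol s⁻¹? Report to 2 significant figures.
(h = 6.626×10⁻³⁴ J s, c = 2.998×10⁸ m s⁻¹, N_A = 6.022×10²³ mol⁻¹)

Photon energy at 305 nm: hc/λ = (6.626×10⁻³⁴)(2.998×10⁸)/(305×10⁻⁹) = 6.513×10⁻¹⁹ J.
Energy delivered: (192 W m⁻²)(5.28×10⁻⁴ m²)(3990 s) = 404.5 J.
Photons incident: 404.5 / 6.513×10⁻¹⁹ = 6.211×10²⁰, i.e. 6.211×10²⁰/6.022×10²³ = 0.001031 mol.
Product formed: 0.25 × 0.001031 = 2.578×10⁻⁴ mol.
Rate: 2.578×10⁻⁴ / 3990 s = 6.5×10⁻⁸ mol s⁻¹.

6.5×10⁻⁸ mol s⁻¹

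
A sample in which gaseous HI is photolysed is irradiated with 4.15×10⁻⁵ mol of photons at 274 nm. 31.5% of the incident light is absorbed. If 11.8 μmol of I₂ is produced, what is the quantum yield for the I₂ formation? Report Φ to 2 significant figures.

Φ = 0.90

Product: 11.8 μmol = 1.18×10⁻⁵ mol.
Photons absorbed: 0.315 × 4.15×10⁻⁵ = 1.307×10⁻⁵ mol.
Φ = 1.18×10⁻⁵ mol / 1.307×10⁻⁵ mol photons = 0.90.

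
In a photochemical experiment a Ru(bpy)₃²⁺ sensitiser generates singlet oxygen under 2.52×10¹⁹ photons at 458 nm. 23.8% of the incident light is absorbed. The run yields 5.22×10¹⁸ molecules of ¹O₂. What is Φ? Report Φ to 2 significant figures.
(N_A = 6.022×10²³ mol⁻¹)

Φ = 0.87

Product: 5.22×10¹⁸ / 6.022×10²³ = 8.668×10⁻⁶ mol.
Moles of photons: 2.52×10¹⁹ / 6.022×10²³ = 4.185×10⁻⁵ mol.
Photons absorbed: 0.238 × 4.185×10⁻⁵ = 9.960×10⁻⁶ mol.
Φ = 8.668×10⁻⁶ mol / 9.960×10⁻⁶ mol photons = 0.87.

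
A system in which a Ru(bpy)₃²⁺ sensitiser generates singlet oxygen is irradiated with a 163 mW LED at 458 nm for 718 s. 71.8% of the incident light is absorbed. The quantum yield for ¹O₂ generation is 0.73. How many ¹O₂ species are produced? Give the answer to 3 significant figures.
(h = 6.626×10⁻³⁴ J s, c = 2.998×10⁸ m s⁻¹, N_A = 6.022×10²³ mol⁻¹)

1.41×10²⁰ species

Photon energy at 458 nm: hc/λ = (6.626×10⁻³⁴)(2.998×10⁸)/(458×10⁻⁹) = 4.337×10⁻¹⁹ J.
Energy delivered: (163 mW)(718 s) = 117.0 J.
Photons incident: 117.0 / 4.337×10⁻¹⁹ = 2.698×10²⁰, i.e. 2.698×10²⁰/6.022×10²³ = 4.480×10⁻⁴ mol.
Photons absorbed: 0.718 × 4.480×10⁻⁴ = 3.217×10⁻⁴ mol.
Product: Φ × n_abs = 0.73 × 3.217×10⁻⁴ = 2.348×10⁻⁴ mol.
As a count: 2.348×10⁻⁴ × 6.022×10²³ = 1.41×10²⁰.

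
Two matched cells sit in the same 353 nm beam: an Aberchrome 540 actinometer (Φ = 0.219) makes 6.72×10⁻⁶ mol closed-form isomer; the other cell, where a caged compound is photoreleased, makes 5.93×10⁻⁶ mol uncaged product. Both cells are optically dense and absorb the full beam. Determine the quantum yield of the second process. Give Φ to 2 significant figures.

Photons absorbed by the actinometer: 6.72×10⁻⁶ / 0.219 = 3.068×10⁻⁵ mol.
Φ(unknown) = 5.93×10⁻⁶ / 3.068×10⁻⁵ = 0.19.

Φ = 0.19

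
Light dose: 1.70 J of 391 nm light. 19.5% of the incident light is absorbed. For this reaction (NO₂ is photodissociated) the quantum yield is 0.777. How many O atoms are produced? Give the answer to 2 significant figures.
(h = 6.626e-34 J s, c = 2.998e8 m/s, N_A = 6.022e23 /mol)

Photon energy at 391 nm: hc/λ = (6.626e-34)(2.998e8)/(391e-9) = 5.080e-19 J.
Photons incident: 1.70 / 5.080e-19 = 3.346e18, i.e. 3.346e18/6.022e23 = 5.556e-6 mol.
Photons absorbed: 0.195 × 5.556e-6 = 1.083e-6 mol.
Product: Φ × n_abs = 0.777 × 1.083e-6 = 8.415e-7 mol.
As a count: 8.415e-7 × 6.022e23 = 5.1e17.

5.1e17 atoms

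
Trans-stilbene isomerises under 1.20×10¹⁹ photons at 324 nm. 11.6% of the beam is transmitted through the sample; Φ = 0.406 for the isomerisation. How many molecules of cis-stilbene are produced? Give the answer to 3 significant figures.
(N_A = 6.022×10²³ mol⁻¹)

4.31×10¹⁸ molecules

Moles of photons: 1.20×10¹⁹ / 6.022×10²³ = 1.993×10⁻⁵ mol.
Fraction absorbed: 1 − 11.6/100 = 0.8840.
Photons absorbed: 0.8840 × 1.993×10⁻⁵ = 1.762×10⁻⁵ mol.
Product: Φ × n_abs = 0.406 × 1.762×10⁻⁵ = 7.154×10⁻⁶ mol.
As a count: 7.154×10⁻⁶ × 6.022×10²³ = 4.31×10¹⁸.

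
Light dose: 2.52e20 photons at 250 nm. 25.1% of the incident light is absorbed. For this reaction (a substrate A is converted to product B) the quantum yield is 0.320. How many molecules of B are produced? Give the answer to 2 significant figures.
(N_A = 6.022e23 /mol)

Moles of photons: 2.52e20 / 6.022e23 = 4.185e-4 mol.
Photons absorbed: 0.251 × 4.185e-4 = 1.050e-4 mol.
Product: Φ × n_abs = 0.320 × 1.050e-4 = 3.360e-5 mol.
As a count: 3.360e-5 × 6.022e23 = 2.0e19.

2.0e19 molecules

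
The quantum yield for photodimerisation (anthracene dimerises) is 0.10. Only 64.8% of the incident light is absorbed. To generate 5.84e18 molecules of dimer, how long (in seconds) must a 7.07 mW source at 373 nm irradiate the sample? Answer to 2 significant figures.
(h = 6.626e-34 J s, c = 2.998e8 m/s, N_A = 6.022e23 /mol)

t ≈ 6800 s

Product: 5.84e18 / 6.022e23 = 9.698e-6 mol.
Photons that must be absorbed: 9.698e-6 / 0.10 = 9.698e-5 mol.
Incident photons needed: 9.698e-5 / 0.648 = 1.497e-4 mol.
Photon energy: hc/λ = 5.326e-19 J; per mole, 3.207e5 J mol⁻¹.
Energy required: 1.497e-4 × 3.207e5 = 48.01 J.
Time: 48.01 J / 0.00707 W = 6800 s.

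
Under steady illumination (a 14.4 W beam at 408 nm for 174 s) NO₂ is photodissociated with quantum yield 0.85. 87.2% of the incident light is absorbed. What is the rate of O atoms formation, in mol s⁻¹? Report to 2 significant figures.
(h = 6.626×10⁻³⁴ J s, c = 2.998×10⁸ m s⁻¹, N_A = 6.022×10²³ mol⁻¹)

3.6×10⁻⁵ mol s⁻¹

Photon energy at 408 nm: hc/λ = (6.626×10⁻³⁴)(2.998×10⁸)/(408×10⁻⁹) = 4.869×10⁻¹⁹ J.
Energy delivered: (14.4 W)(174 s) = 2506 J.
Photons incident: 2506 / 4.869×10⁻¹⁹ = 5.147×10²¹, i.e. 5.147×10²¹/6.022×10²³ = 0.008547 mol.
Photons absorbed: 0.872 × 0.008547 = 0.007453 mol.
Product formed: 0.85 × 0.007453 = 0.006335 mol.
Rate: 0.006335 / 174 s = 3.6×10⁻⁵ mol s⁻¹.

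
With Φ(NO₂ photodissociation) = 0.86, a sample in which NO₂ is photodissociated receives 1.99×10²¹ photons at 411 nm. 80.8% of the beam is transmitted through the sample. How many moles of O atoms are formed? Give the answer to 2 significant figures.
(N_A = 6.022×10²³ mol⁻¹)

Moles of photons: 1.99×10²¹ / 6.022×10²³ = 0.003305 mol.
Fraction absorbed: 1 − 80.8/100 = 0.1920.
Photons absorbed: 0.1920 × 0.003305 = 6.346×10⁻⁴ mol.
Product: Φ × n_abs = 0.86 × 6.346×10⁻⁴ = 5.458×10⁻⁴ mol.

5.5×10⁻⁴ mol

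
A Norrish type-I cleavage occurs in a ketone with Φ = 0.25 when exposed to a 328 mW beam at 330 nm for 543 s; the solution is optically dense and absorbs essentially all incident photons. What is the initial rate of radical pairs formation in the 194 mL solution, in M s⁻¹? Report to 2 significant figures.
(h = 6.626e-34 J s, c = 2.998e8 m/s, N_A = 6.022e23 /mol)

Photon energy at 330 nm: hc/λ = (6.626e-34)(2.998e8)/(330e-9) = 6.020e-19 J.
Energy delivered: (328 mW)(543 s) = 178.1 J.
Photons incident: 178.1 / 6.020e-19 = 2.958e20, i.e. 2.958e20/6.022e23 = 4.912e-4 mol.
Product formed: 0.25 × 4.912e-4 = 1.228e-4 mol.
Rate: 1.228e-4 mol / (543 s × 0.194 L) = 1.2e-6 M s⁻¹.

1.2e-6 M s⁻¹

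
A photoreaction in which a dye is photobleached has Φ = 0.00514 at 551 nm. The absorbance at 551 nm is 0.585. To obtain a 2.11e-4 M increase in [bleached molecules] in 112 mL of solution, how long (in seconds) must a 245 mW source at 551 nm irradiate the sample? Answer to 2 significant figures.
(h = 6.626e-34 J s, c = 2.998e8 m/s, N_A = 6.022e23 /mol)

Product: (2.11e-4 M)(0.112 L) = 2.363e-5 mol.
Photons that must be absorbed: 2.363e-5 / 0.00514 = 0.004597 mol.
Fraction absorbed: 1 − 10^(−0.585) = 0.7400.
Incident photons needed: 0.004597 / 0.7400 = 0.006212 mol.
Photon energy: hc/λ = 3.605e-19 J; per mole, 2.171e5 J mol⁻¹.
Energy required: 0.006212 × 2.171e5 = 1349 J.
Time: 1349 J / 0.245 W = 5500 s.

t ≈ 5500 s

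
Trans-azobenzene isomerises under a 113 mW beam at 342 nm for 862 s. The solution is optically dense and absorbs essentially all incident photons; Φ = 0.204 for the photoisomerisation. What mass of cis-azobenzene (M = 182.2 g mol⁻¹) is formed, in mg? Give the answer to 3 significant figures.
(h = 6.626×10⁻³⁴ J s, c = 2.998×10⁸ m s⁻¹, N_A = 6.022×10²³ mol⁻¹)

10.4 mg

Photon energy at 342 nm: hc/λ = (6.626×10⁻³⁴)(2.998×10⁸)/(342×10⁻⁹) = 5.808×10⁻¹⁹ J.
Energy delivered: (113 mW)(862 s) = 97.41 J.
Photons incident: 97.41 / 5.808×10⁻¹⁹ = 1.677×10²⁰, i.e. 1.677×10²⁰/6.022×10²³ = 2.785×10⁻⁴ mol.
Product: Φ × n_abs = 0.204 × 2.785×10⁻⁴ = 5.681×10⁻⁵ mol.
Mass: 5.681×10⁻⁵ × 182.2 = 0.01035 g = 10.4 mg.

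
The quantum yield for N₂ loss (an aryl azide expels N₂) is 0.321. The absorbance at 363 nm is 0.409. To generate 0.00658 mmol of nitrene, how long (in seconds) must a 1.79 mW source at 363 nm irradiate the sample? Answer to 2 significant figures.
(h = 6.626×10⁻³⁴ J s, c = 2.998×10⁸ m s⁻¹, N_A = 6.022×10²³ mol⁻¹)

t ≈ 6200 s

Product: 0.00658 mmol = 6.58×10⁻⁶ mol.
Photons that must be absorbed: 6.58×10⁻⁶ / 0.321 = 2.050×10⁻⁵ mol.
Fraction absorbed: 1 − 10^(−0.409) = 0.6101.
Incident photons needed: 2.050×10⁻⁵ / 0.6101 = 3.360×10⁻⁵ mol.
Photon energy: hc/λ = 5.472×10⁻¹⁹ J; per mole, 3.295×10⁵ J mol⁻¹.
Energy required: 3.360×10⁻⁵ × 3.295×10⁵ = 11.07 J.
Time: 11.07 J / 0.00179 W = 6200 s.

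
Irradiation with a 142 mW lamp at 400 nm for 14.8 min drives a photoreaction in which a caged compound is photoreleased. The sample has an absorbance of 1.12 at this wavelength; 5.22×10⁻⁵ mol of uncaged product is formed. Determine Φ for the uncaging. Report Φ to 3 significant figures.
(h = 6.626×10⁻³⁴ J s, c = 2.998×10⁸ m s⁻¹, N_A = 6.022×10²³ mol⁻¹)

Photon energy at 400 nm: hc/λ = (6.626×10⁻³⁴)(2.998×10⁸)/(400×10⁻⁹) = 4.966×10⁻¹⁹ J.
Energy delivered: (142 mW)(888 s) = 126.1 J.
Photons incident: 126.1 / 4.966×10⁻¹⁹ = 2.539×10²⁰, i.e. 2.539×10²⁰/6.022×10²³ = 4.216×10⁻⁴ mol.
Fraction absorbed: 1 − 10^(−1.12) = 0.9241.
Photons absorbed: 0.9241 × 4.216×10⁻⁴ = 3.896×10⁻⁴ mol.
Φ = 5.22×10⁻⁵ mol / 3.896×10⁻⁴ mol photons = 0.134.

Φ = 0.134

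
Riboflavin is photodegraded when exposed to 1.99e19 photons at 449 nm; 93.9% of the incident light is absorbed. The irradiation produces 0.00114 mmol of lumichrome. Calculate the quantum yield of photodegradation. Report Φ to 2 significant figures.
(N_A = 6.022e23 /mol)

Product: 0.00114 mmol = 1.14e-6 mol.
Moles of photons: 1.99e19 / 6.022e23 = 3.305e-5 mol.
Photons absorbed: 0.939 × 3.305e-5 = 3.103e-5 mol.
Φ = 1.14e-6 mol / 3.103e-5 mol photons = 0.037.

Φ = 0.037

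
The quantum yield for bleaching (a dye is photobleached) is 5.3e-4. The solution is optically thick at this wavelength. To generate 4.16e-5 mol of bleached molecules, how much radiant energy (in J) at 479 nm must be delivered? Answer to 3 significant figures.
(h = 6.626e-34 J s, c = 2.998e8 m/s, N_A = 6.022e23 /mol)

Photons that must be absorbed: 4.16e-5 / 5.3e-4 = 0.07849 mol.
Photon energy: hc/λ = 4.147e-19 J; per mole, 2.497e5 J mol⁻¹.
Energy required: 0.07849 × 2.497e5 = 1.96e4 J.

1.96e4 J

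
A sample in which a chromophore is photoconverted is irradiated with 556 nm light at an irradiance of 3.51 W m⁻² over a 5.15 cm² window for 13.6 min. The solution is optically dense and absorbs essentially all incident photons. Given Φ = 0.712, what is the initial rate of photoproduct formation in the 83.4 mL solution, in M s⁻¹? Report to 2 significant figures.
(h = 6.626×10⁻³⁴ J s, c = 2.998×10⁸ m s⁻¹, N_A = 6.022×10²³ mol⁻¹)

Photon energy at 556 nm: hc/λ = (6.626×10⁻³⁴)(2.998×10⁸)/(556×10⁻⁹) = 3.573×10⁻¹⁹ J.
Energy delivered: (3.51 W m⁻²)(5.15×10⁻⁴ m²)(816 s) = 1.475 J.
Photons incident: 1.475 / 3.573×10⁻¹⁹ = 4.128×10¹⁸, i.e. 4.128×10¹⁸/6.022×10²³ = 6.855×10⁻⁶ mol.
Product formed: 0.712 × 6.855×10⁻⁶ = 4.881×10⁻⁶ mol.
Rate: 4.881×10⁻⁶ mol / (816 s × 0.0834 L) = 7.2×10⁻⁸ M s⁻¹.

7.2×10⁻⁸ M s⁻¹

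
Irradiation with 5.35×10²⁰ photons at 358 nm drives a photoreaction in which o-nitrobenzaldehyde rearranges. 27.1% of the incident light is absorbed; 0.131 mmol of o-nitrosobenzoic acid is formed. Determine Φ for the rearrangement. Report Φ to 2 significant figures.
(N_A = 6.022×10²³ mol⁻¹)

Product: 0.131 mmol = 1.31×10⁻⁴ mol.
Moles of photons: 5.35×10²⁰ / 6.022×10²³ = 8.884×10⁻⁴ mol.
Photons absorbed: 0.271 × 8.884×10⁻⁴ = 2.408×10⁻⁴ mol.
Φ = 1.31×10⁻⁴ mol / 2.408×10⁻⁴ mol photons = 0.54.

Φ = 0.54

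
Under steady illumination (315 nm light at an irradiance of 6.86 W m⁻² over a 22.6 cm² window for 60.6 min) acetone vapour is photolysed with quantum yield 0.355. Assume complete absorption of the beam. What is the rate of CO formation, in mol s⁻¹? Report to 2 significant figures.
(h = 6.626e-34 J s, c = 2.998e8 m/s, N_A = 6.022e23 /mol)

Photon energy at 315 nm: hc/λ = (6.626e-34)(2.998e8)/(315e-9) = 6.306e-19 J.
Energy delivered: (6.86 W m⁻²)(22.6e-4 m²)(3636 s) = 56.37 J.
Photons incident: 56.37 / 6.306e-19 = 8.939e19, i.e. 8.939e19/6.022e23 = 1.484e-4 mol.
Product formed: 0.355 × 1.484e-4 = 5.268e-5 mol.
Rate: 5.268e-5 / 3636 s = 1.4e-8 mol s⁻¹.

1.4e-8 mol s⁻¹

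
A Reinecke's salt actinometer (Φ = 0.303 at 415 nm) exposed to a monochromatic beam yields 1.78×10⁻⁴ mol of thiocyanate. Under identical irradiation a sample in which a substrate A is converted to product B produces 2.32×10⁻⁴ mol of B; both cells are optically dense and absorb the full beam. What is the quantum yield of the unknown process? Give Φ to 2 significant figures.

Φ = 0.39

Photons absorbed by the actinometer: 1.78×10⁻⁴ / 0.303 = 5.875×10⁻⁴ mol.
Φ(unknown) = 2.32×10⁻⁴ / 5.875×10⁻⁴ = 0.39.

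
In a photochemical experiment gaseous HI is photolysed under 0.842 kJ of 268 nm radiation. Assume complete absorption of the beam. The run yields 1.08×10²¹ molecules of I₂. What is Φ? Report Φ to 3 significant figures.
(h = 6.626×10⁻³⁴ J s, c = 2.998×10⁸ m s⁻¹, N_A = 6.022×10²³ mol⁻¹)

Product: 1.08×10²¹ / 6.022×10²³ = 0.001793 mol.
Photon energy at 268 nm: hc/λ = (6.626×10⁻³⁴)(2.998×10⁸)/(268×10⁻⁹) = 7.412×10⁻¹⁹ J.
Incident energy: 0.842 kJ = 842 J.
Photons incident: 842 / 7.412×10⁻¹⁹ = 1.136×10²¹, i.e. 1.136×10²¹/6.022×10²³ = 0.001886 mol.
Φ = 0.001793 mol / 0.001886 mol photons = 0.951.

Φ = 0.951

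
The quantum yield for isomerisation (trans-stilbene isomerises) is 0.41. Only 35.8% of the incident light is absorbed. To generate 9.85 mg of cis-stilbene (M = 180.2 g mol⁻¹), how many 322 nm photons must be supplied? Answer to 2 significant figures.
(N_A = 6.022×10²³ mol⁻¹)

Product: 9.85 mg / 180.2 g mol⁻¹ = 5.466×10⁻⁵ mol.
Photons that must be absorbed: 5.466×10⁻⁵ / 0.41 = 1.333×10⁻⁴ mol.
Incident photons needed: 1.333×10⁻⁴ / 0.358 = 3.723×10⁻⁴ mol.
Photon count: 3.723×10⁻⁴ × 6.022×10²³ = 2.2×10²⁰.

2.2×10²⁰ photons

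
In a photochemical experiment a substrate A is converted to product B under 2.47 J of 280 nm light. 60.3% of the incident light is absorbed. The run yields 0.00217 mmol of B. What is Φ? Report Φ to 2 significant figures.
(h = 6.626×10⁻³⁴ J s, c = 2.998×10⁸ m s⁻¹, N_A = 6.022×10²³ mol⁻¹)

Φ = 0.62

Product: 0.00217 mmol = 2.17×10⁻⁶ mol.
Photon energy at 280 nm: hc/λ = (6.626×10⁻³⁴)(2.998×10⁸)/(280×10⁻⁹) = 7.095×10⁻¹⁹ J.
Photons incident: 2.47 / 7.095×10⁻¹⁹ = 3.481×10¹⁸, i.e. 3.481×10¹⁸/6.022×10²³ = 5.780×10⁻⁶ mol.
Photons absorbed: 0.603 × 5.780×10⁻⁶ = 3.485×10⁻⁶ mol.
Φ = 2.17×10⁻⁶ mol / 3.485×10⁻⁶ mol photons = 0.62.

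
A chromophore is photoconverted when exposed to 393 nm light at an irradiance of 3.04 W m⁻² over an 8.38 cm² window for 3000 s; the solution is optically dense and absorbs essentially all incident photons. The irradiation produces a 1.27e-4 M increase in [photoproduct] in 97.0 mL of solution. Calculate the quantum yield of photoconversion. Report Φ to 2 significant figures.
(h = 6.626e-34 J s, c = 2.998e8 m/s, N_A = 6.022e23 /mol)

Φ = 0.49

Product: (1.27e-4 M)(0.097 L) = 1.232e-5 mol.
Photon energy at 393 nm: hc/λ = (6.626e-34)(2.998e8)/(393e-9) = 5.055e-19 J.
Energy delivered: (3.04 W m⁻²)(8.38e-4 m²)(3000 s) = 7.643 J.
Photons incident: 7.643 / 5.055e-19 = 1.512e19, i.e. 1.512e19/6.022e23 = 2.511e-5 mol.
Φ = 1.232e-5 mol / 2.511e-5 mol photons = 0.49.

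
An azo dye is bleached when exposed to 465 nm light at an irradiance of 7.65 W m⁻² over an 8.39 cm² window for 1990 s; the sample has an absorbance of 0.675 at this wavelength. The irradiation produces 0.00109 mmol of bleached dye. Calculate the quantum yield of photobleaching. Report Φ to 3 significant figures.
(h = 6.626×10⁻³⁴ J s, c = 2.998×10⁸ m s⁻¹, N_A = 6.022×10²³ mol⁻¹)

Product: 0.00109 mmol = 1.09×10⁻⁶ mol.
Photon energy at 465 nm: hc/λ = (6.626×10⁻³⁴)(2.998×10⁸)/(465×10⁻⁹) = 4.272×10⁻¹⁹ J.
Energy delivered: (7.65 W m⁻²)(8.39×10⁻⁴ m²)(1990 s) = 12.77 J.
Photons incident: 12.77 / 4.272×10⁻¹⁹ = 2.989×10¹⁹, i.e. 2.989×10¹⁹/6.022×10²³ = 4.963×10⁻⁵ mol.
Fraction absorbed: 1 − 10^(−0.675) = 0.7887.
Photons absorbed: 0.7887 × 4.963×10⁻⁵ = 3.914×10⁻⁵ mol.
Φ = 1.09×10⁻⁶ mol / 3.914×10⁻⁵ mol photons = 0.0278.

Φ = 0.0278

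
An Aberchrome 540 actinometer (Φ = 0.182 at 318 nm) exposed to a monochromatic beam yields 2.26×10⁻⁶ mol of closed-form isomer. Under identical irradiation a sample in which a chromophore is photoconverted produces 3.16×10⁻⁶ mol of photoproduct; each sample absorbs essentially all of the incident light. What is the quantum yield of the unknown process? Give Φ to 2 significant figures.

Photons absorbed by the actinometer: 2.26×10⁻⁶ / 0.182 = 1.242×10⁻⁵ mol.
Φ(unknown) = 3.16×10⁻⁶ / 1.242×10⁻⁵ = 0.25.

Φ = 0.25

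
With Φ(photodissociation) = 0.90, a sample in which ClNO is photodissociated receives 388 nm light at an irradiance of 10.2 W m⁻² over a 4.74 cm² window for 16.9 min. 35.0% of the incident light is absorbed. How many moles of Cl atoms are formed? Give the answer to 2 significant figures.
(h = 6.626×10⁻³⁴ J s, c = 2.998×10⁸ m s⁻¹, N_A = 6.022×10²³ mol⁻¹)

5.0×10⁻⁶ mol

Photon energy at 388 nm: hc/λ = (6.626×10⁻³⁴)(2.998×10⁸)/(388×10⁻⁹) = 5.120×10⁻¹⁹ J.
Energy delivered: (10.2 W m⁻²)(4.74×10⁻⁴ m²)(1014 s) = 4.902 J.
Photons incident: 4.902 / 5.120×10⁻¹⁹ = 9.574×10¹⁸, i.e. 9.574×10¹⁸/6.022×10²³ = 1.590×10⁻⁵ mol.
Photons absorbed: 0.350 × 1.590×10⁻⁵ = 5.565×10⁻⁶ mol.
Product: Φ × n_abs = 0.90 × 5.565×10⁻⁶ = 5.009×10⁻⁶ mol.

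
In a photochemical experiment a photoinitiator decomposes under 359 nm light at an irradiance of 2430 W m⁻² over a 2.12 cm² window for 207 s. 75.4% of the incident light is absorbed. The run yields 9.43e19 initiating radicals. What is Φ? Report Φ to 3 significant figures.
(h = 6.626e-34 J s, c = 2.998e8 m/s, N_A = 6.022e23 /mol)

Product: 9.43e19 / 6.022e23 = 1.566e-4 mol.
Photon energy at 359 nm: hc/λ = (6.626e-34)(2.998e8)/(359e-9) = 5.533e-19 J.
Energy delivered: (2430 W m⁻²)(2.12e-4 m²)(207 s) = 106.6 J.
Photons incident: 106.6 / 5.533e-19 = 1.927e20, i.e. 1.927e20/6.022e23 = 3.200e-4 mol.
Photons absorbed: 0.754 × 3.200e-4 = 2.413e-4 mol.
Φ = 1.566e-4 mol / 2.413e-4 mol photons = 0.649.

Φ = 0.649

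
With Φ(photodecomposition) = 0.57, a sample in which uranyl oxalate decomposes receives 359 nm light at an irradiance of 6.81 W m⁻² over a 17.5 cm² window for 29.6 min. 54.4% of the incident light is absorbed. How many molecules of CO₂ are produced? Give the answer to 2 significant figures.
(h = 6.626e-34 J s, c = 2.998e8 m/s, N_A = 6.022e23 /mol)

1.2e19 molecules

Photon energy at 359 nm: hc/λ = (6.626e-34)(2.998e8)/(359e-9) = 5.533e-19 J.
Energy delivered: (6.81 W m⁻²)(17.5e-4 m²)(1776 s) = 21.17 J.
Photons incident: 21.17 / 5.533e-19 = 3.826e19, i.e. 3.826e19/6.022e23 = 6.353e-5 mol.
Photons absorbed: 0.544 × 6.353e-5 = 3.456e-5 mol.
Product: Φ × n_abs = 0.57 × 3.456e-5 = 1.970e-5 mol.
As a count: 1.970e-5 × 6.022e23 = 1.2e19.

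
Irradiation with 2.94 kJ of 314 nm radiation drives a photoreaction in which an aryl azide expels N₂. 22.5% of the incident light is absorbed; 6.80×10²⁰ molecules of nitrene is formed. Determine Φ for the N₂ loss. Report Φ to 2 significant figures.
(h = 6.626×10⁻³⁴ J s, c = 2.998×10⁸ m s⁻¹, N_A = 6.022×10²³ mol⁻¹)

Product: 6.80×10²⁰ / 6.022×10²³ = 0.001129 mol.
Photon energy at 314 nm: hc/λ = (6.626×10⁻³⁴)(2.998×10⁸)/(314×10⁻⁹) = 6.326×10⁻¹⁹ J.
Incident energy: 2.94 kJ = 2940 J.
Photons incident: 2940 / 6.326×10⁻¹⁹ = 4.647×10²¹, i.e. 4.647×10²¹/6.022×10²³ = 0.007717 mol.
Photons absorbed: 0.225 × 0.007717 = 0.001736 mol.
Φ = 0.001129 mol / 0.001736 mol photons = 0.65.

Φ = 0.65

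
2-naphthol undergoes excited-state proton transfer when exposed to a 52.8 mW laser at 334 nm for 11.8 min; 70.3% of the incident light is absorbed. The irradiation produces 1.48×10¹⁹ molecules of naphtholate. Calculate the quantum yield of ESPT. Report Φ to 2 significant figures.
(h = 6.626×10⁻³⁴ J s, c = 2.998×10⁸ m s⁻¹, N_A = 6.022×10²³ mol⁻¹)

Φ = 0.33

Product: 1.48×10¹⁹ / 6.022×10²³ = 2.458×10⁻⁵ mol.
Photon energy at 334 nm: hc/λ = (6.626×10⁻³⁴)(2.998×10⁸)/(334×10⁻⁹) = 5.948×10⁻¹⁹ J.
Energy delivered: (52.8 mW)(708 s) = 37.38 J.
Photons incident: 37.38 / 5.948×10⁻¹⁹ = 6.284×10¹⁹, i.e. 6.284×10¹⁹/6.022×10²³ = 1.044×10⁻⁴ mol.
Photons absorbed: 0.703 × 1.044×10⁻⁴ = 7.339×10⁻⁵ mol.
Φ = 2.458×10⁻⁵ mol / 7.339×10⁻⁵ mol photons = 0.33.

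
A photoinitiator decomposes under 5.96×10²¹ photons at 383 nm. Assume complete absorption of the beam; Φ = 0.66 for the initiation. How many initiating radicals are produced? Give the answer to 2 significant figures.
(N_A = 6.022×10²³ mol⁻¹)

Moles of photons: 5.96×10²¹ / 6.022×10²³ = 0.009897 mol.
Product: Φ × n_abs = 0.66 × 0.009897 = 0.006532 mol.
As a count: 0.006532 × 6.022×10²³ = 3.9×10²¹.

3.9×10²¹ initiating radicals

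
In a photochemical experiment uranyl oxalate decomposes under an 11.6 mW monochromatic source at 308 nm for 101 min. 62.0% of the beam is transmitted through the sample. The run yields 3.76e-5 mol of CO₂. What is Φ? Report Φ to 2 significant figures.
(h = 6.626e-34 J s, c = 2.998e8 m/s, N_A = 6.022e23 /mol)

Φ = 0.55

Photon energy at 308 nm: hc/λ = (6.626e-34)(2.998e8)/(308e-9) = 6.450e-19 J.
Energy delivered: (11.6 mW)(6060 s) = 70.30 J.
Photons incident: 70.30 / 6.450e-19 = 1.090e20, i.e. 1.090e20/6.022e23 = 1.810e-4 mol.
Fraction absorbed: 1 − 62.0/100 = 0.3800.
Photons absorbed: 0.3800 × 1.810e-4 = 6.878e-5 mol.
Φ = 3.76e-5 mol / 6.878e-5 mol photons = 0.55.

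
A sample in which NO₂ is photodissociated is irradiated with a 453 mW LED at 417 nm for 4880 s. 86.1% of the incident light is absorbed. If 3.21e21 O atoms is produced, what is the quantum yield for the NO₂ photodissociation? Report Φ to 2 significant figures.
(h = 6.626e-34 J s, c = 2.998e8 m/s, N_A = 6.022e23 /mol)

Φ = 0.80

Product: 3.21e21 / 6.022e23 = 0.005330 mol.
Photon energy at 417 nm: hc/λ = (6.626e-34)(2.998e8)/(417e-9) = 4.764e-19 J.
Energy delivered: (453 mW)(4880 s) = 2211 J.
Photons incident: 2211 / 4.764e-19 = 4.641e21, i.e. 4.641e21/6.022e23 = 0.007707 mol.
Photons absorbed: 0.861 × 0.007707 = 0.006636 mol.
Φ = 0.005330 mol / 0.006636 mol photons = 0.80.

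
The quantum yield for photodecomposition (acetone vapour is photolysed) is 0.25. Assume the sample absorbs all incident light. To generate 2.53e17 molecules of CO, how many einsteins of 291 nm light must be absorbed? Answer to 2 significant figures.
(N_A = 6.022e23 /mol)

1.7e-6 einstein

Product: 2.53e17 / 6.022e23 = 4.201e-7 mol.
Photons that must be absorbed: 4.201e-7 / 0.25 = 1.680e-6 mol.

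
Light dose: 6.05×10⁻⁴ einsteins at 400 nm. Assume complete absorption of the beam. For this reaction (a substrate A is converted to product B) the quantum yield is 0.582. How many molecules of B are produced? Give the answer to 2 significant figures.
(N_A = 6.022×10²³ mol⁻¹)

2.1×10²⁰ molecules

Product: Φ × n_abs = 0.582 × 6.05×10⁻⁴ = 3.521×10⁻⁴ mol.
As a count: 3.521×10⁻⁴ × 6.022×10²³ = 2.1×10²⁰.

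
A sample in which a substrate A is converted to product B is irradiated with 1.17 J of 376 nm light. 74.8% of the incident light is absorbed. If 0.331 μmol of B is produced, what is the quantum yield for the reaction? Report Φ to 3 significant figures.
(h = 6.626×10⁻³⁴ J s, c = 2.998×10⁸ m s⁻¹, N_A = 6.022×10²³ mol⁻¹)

Product: 0.331 μmol = 3.31×10⁻⁷ mol.
Photon energy at 376 nm: hc/λ = (6.626×10⁻³⁴)(2.998×10⁸)/(376×10⁻⁹) = 5.283×10⁻¹⁹ J.
Photons incident: 1.17 / 5.283×10⁻¹⁹ = 2.215×10¹⁸, i.e. 2.215×10¹⁸/6.022×10²³ = 3.678×10⁻⁶ mol.
Photons absorbed: 0.748 × 3.678×10⁻⁶ = 2.751×10⁻⁶ mol.
Φ = 3.31×10⁻⁷ mol / 2.751×10⁻⁶ mol photons = 0.120.

Φ = 0.120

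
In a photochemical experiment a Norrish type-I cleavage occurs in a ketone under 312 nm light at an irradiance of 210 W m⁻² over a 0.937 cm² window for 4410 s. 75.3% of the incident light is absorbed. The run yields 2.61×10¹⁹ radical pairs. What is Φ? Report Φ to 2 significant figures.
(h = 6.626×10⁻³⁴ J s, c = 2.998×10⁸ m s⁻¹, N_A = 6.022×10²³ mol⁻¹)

Product: 2.61×10¹⁹ / 6.022×10²³ = 4.334×10⁻⁵ mol.
Photon energy at 312 nm: hc/λ = (6.626×10⁻³⁴)(2.998×10⁸)/(312×10⁻⁹) = 6.367×10⁻¹⁹ J.
Energy delivered: (210 W m⁻²)(0.937×10⁻⁴ m²)(4410 s) = 86.78 J.
Photons incident: 86.78 / 6.367×10⁻¹⁹ = 1.363×10²⁰, i.e. 1.363×10²⁰/6.022×10²³ = 2.263×10⁻⁴ mol.
Photons absorbed: 0.753 × 2.263×10⁻⁴ = 1.704×10⁻⁴ mol.
Φ = 4.334×10⁻⁵ mol / 1.704×10⁻⁴ mol photons = 0.25.

Φ = 0.25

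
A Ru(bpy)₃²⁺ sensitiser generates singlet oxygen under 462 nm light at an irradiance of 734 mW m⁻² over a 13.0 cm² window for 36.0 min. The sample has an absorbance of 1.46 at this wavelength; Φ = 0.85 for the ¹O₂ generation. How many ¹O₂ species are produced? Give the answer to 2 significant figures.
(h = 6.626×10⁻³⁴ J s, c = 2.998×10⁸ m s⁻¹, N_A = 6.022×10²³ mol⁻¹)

3.9×10¹⁸ species

Photon energy at 462 nm: hc/λ = (6.626×10⁻³⁴)(2.998×10⁸)/(462×10⁻⁹) = 4.300×10⁻¹⁹ J.
Energy delivered: (734 mW m⁻²)(13.0×10⁻⁴ m²)(2160 s) = 2.061 J.
Photons incident: 2.061 / 4.300×10⁻¹⁹ = 4.793×10¹⁸, i.e. 4.793×10¹⁸/6.022×10²³ = 7.959×10⁻⁶ mol.
Fraction absorbed: 1 − 10^(−1.46) = 0.9653.
Photons absorbed: 0.9653 × 7.959×10⁻⁶ = 7.683×10⁻⁶ mol.
Product: Φ × n_abs = 0.85 × 7.683×10⁻⁶ = 6.531×10⁻⁶ mol.
As a count: 6.531×10⁻⁶ × 6.022×10²³ = 3.9×10¹⁸.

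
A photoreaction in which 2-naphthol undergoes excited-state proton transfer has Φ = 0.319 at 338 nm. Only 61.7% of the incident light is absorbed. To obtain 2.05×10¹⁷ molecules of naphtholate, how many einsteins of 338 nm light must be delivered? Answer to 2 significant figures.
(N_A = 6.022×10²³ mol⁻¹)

1.7×10⁻⁶ einstein

Product: 2.05×10¹⁷ / 6.022×10²³ = 3.404×10⁻⁷ mol.
Photons that must be absorbed: 3.404×10⁻⁷ / 0.319 = 1.067×10⁻⁶ mol.
Incident photons needed: 1.067×10⁻⁶ / 0.617 = 1.729×10⁻⁶ mol.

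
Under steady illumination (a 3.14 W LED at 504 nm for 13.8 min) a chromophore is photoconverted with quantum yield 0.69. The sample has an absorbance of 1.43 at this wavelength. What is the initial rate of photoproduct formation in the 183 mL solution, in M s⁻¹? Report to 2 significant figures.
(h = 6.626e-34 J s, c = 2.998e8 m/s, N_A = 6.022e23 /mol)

4.8e-5 M s⁻¹

Photon energy at 504 nm: hc/λ = (6.626e-34)(2.998e8)/(504e-9) = 3.941e-19 J.
Energy delivered: (3.14 W)(828 s) = 2600 J.
Photons incident: 2600 / 3.941e-19 = 6.597e21, i.e. 6.597e21/6.022e23 = 0.01095 mol.
Fraction absorbed: 1 − 10^(−1.43) = 0.9628.
Photons absorbed: 0.9628 × 0.01095 = 0.01054 mol.
Product formed: 0.69 × 0.01054 = 0.007273 mol.
Rate: 0.007273 mol / (828 s × 0.183 L) = 4.8e-5 M s⁻¹.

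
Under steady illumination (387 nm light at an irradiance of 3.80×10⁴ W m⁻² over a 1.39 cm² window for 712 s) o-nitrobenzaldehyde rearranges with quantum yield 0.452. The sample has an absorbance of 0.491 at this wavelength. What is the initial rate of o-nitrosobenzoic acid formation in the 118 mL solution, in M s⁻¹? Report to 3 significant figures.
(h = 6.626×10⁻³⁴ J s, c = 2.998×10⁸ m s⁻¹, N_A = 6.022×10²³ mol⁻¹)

Photon energy at 387 nm: hc/λ = (6.626×10⁻³⁴)(2.998×10⁸)/(387×10⁻⁹) = 5.133×10⁻¹⁹ J.
Energy delivered: (3.80×10⁴ W m⁻²)(1.39×10⁻⁴ m²)(712 s) = 3761 J.
Photons incident: 3761 / 5.133×10⁻¹⁹ = 7.327×10²¹, i.e. 7.327×10²¹/6.022×10²³ = 0.01217 mol.
Fraction absorbed: 1 − 10^(−0.491) = 0.6772.
Photons absorbed: 0.6772 × 0.01217 = 0.008242 mol.
Product formed: 0.452 × 0.008242 = 0.003725 mol.
Rate: 0.003725 mol / (712 s × 0.118 L) = 4.43×10⁻⁵ M s⁻¹.

4.43×10⁻⁵ M s⁻¹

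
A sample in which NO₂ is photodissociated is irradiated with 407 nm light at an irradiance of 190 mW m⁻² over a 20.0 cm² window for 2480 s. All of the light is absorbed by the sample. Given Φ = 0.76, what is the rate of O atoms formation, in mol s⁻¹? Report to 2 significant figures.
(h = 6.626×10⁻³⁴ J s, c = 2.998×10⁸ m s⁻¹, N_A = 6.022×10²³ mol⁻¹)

Photon energy at 407 nm: hc/λ = (6.626×10⁻³⁴)(2.998×10⁸)/(407×10⁻⁹) = 4.881×10⁻¹⁹ J.
Energy delivered: (190 mW m⁻²)(20.0×10⁻⁴ m²)(2480 s) = 0.9424 J.
Photons incident: 0.9424 / 4.881×10⁻¹⁹ = 1.931×10¹⁸, i.e. 1.931×10¹⁸/6.022×10²³ = 3.207×10⁻⁶ mol.
Product formed: 0.76 × 3.207×10⁻⁶ = 2.437×10⁻⁶ mol.
Rate: 2.437×10⁻⁶ / 2480 s = 9.8×10⁻¹⁰ mol s⁻¹.

9.8×10⁻¹⁰ mol s⁻¹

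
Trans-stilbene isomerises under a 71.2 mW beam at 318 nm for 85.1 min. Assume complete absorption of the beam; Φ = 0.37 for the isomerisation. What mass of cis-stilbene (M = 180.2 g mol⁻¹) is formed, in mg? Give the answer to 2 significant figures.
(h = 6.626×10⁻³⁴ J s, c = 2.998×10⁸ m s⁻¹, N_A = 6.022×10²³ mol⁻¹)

Photon energy at 318 nm: hc/λ = (6.626×10⁻³⁴)(2.998×10⁸)/(318×10⁻⁹) = 6.247×10⁻¹⁹ J.
Energy delivered: (71.2 mW)(5106 s) = 363.5 J.
Photons incident: 363.5 / 6.247×10⁻¹⁹ = 5.819×10²⁰, i.e. 5.819×10²⁰/6.022×10²³ = 9.663×10⁻⁴ mol.
Product: Φ × n_abs = 0.37 × 9.663×10⁻⁴ = 3.575×10⁻⁴ mol.
Mass: 3.575×10⁻⁴ × 180.2 = 0.06442 g = 64 mg.

64 mg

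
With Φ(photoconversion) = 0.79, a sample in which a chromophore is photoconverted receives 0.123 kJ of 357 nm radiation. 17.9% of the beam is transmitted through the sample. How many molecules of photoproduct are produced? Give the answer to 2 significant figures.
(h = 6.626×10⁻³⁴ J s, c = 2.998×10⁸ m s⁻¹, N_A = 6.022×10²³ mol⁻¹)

Photon energy at 357 nm: hc/λ = (6.626×10⁻³⁴)(2.998×10⁸)/(357×10⁻⁹) = 5.564×10⁻¹⁹ J.
Incident energy: 0.123 kJ = 123 J.
Photons incident: 123 / 5.564×10⁻¹⁹ = 2.211×10²⁰, i.e. 2.211×10²⁰/6.022×10²³ = 3.672×10⁻⁴ mol.
Fraction absorbed: 1 − 17.9/100 = 0.8210.
Photons absorbed: 0.8210 × 3.672×10⁻⁴ = 3.015×10⁻⁴ mol.
Product: Φ × n_abs = 0.79 × 3.015×10⁻⁴ = 2.382×10⁻⁴ mol.
As a count: 2.382×10⁻⁴ × 6.022×10²³ = 1.4×10²⁰.

1.4×10²⁰ molecules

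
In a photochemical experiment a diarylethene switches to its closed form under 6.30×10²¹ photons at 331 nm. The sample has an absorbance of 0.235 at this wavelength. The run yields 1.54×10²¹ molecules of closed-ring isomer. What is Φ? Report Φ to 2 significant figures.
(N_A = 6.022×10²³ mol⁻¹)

Product: 1.54×10²¹ / 6.022×10²³ = 0.002557 mol.
Moles of photons: 6.30×10²¹ / 6.022×10²³ = 0.01046 mol.
Fraction absorbed: 1 − 10^(−0.235) = 0.4179.
Photons absorbed: 0.4179 × 0.01046 = 0.004371 mol.
Φ = 0.002557 mol / 0.004371 mol photons = 0.58.

Φ = 0.58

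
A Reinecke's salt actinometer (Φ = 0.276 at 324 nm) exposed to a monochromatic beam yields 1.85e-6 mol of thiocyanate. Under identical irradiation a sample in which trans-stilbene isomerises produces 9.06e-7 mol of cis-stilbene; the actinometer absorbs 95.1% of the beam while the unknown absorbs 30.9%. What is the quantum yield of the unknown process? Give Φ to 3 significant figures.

Photons absorbed by the actinometer: 1.85e-6 / 0.276 = 6.703e-6 mol.
Incident flux: 6.703e-6 / 0.951 = 7.048e-6 einstein.
Absorbed by unknown: 0.309 × 7.048e-6 = 2.178e-6 mol.
Φ(unknown) = 9.06e-7 / 2.178e-6 = 0.416.

Φ = 0.416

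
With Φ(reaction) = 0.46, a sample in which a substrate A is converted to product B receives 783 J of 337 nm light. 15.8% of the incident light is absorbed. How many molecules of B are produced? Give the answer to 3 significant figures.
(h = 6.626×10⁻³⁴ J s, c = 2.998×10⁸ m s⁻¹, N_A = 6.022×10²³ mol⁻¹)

9.65×10¹⁹ molecules

Photon energy at 337 nm: hc/λ = (6.626×10⁻³⁴)(2.998×10⁸)/(337×10⁻⁹) = 5.895×10⁻¹⁹ J.
Photons incident: 783 / 5.895×10⁻¹⁹ = 1.328×10²¹, i.e. 1.328×10²¹/6.022×10²³ = 0.002205 mol.
Photons absorbed: 0.158 × 0.002205 = 3.484×10⁻⁴ mol.
Product: Φ × n_abs = 0.46 × 3.484×10⁻⁴ = 1.603×10⁻⁴ mol.
As a count: 1.603×10⁻⁴ × 6.022×10²³ = 9.65×10¹⁹.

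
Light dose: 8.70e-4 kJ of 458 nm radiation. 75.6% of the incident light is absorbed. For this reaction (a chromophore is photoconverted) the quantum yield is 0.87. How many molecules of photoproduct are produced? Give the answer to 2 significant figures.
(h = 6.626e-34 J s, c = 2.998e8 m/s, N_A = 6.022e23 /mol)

1.3e18 molecules

Photon energy at 458 nm: hc/λ = (6.626e-34)(2.998e8)/(458e-9) = 4.337e-19 J.
Incident energy: 8.70e-4 kJ = 0.870 J.
Photons incident: 0.870 / 4.337e-19 = 2.006e18, i.e. 2.006e18/6.022e23 = 3.331e-6 mol.
Photons absorbed: 0.756 × 3.331e-6 = 2.518e-6 mol.
Product: Φ × n_abs = 0.87 × 2.518e-6 = 2.191e-6 mol.
As a count: 2.191e-6 × 6.022e23 = 1.3e18.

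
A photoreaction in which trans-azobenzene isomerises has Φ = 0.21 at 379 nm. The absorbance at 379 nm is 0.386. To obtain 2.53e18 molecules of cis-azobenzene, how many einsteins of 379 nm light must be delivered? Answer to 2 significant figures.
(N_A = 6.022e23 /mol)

3.4e-5 einstein

Product: 2.53e18 / 6.022e23 = 4.201e-6 mol.
Photons that must be absorbed: 4.201e-6 / 0.21 = 2.000e-5 mol.
Fraction absorbed: 1 − 10^(−0.386) = 0.5889.
Incident photons needed: 2.000e-5 / 0.5889 = 3.396e-5 mol.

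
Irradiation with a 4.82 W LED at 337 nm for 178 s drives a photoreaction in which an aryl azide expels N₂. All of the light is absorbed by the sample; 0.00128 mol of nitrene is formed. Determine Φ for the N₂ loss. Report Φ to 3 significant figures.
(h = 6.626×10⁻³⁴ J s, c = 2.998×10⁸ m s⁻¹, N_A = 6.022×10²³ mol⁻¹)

Photon energy at 337 nm: hc/λ = (6.626×10⁻³⁴)(2.998×10⁸)/(337×10⁻⁹) = 5.895×10⁻¹⁹ J.
Energy delivered: (4.82 W)(178 s) = 858.0 J.
Photons incident: 858.0 / 5.895×10⁻¹⁹ = 1.455×10²¹, i.e. 1.455×10²¹/6.022×10²³ = 0.002416 mol.
Φ = 0.00128 mol / 0.002416 mol photons = 0.530.

Φ = 0.530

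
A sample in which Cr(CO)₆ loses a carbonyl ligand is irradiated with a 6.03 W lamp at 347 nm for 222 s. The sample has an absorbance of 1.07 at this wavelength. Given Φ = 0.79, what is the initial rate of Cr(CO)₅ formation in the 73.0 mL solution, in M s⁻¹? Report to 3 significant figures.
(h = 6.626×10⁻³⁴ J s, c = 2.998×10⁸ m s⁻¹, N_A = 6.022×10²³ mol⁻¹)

1.73×10⁻⁴ M s⁻¹

Photon energy at 347 nm: hc/λ = (6.626×10⁻³⁴)(2.998×10⁸)/(347×10⁻⁹) = 5.725×10⁻¹⁹ J.
Energy delivered: (6.03 W)(222 s) = 1339 J.
Photons incident: 1339 / 5.725×10⁻¹⁹ = 2.339×10²¹, i.e. 2.339×10²¹/6.022×10²³ = 0.003884 mol.
Fraction absorbed: 1 − 10^(−1.07) = 0.9149.
Photons absorbed: 0.9149 × 0.003884 = 0.003553 mol.
Product formed: 0.79 × 0.003553 = 0.002807 mol.
Rate: 0.002807 mol / (222 s × 0.073 L) = 1.73×10⁻⁴ M s⁻¹.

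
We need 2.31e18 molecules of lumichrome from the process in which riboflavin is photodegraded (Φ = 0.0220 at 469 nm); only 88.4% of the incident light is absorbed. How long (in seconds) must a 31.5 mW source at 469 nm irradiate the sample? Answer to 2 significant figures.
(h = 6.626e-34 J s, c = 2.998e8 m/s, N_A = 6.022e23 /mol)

t ≈ 1600 s

Product: 2.31e18 / 6.022e23 = 3.836e-6 mol.
Photons that must be absorbed: 3.836e-6 / 0.0220 = 1.744e-4 mol.
Incident photons needed: 1.744e-4 / 0.884 = 1.973e-4 mol.
Photon energy: hc/λ = 4.236e-19 J; per mole, 2.551e5 J mol⁻¹.
Energy required: 1.973e-4 × 2.551e5 = 50.33 J.
Time: 50.33 J / 0.0315 W = 1600 s.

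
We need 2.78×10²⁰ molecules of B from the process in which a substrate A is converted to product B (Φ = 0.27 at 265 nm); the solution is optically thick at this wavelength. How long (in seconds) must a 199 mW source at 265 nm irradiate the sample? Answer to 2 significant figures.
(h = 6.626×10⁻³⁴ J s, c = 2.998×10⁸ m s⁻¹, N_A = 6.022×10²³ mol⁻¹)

Product: 2.78×10²⁰ / 6.022×10²³ = 4.616×10⁻⁴ mol.
Photons that must be absorbed: 4.616×10⁻⁴ / 0.27 = 0.001710 mol.
Photon energy: hc/λ = 7.496×10⁻¹⁹ J; per mole, 4.514×10⁵ J mol⁻¹.
Energy required: 0.001710 × 4.514×10⁵ = 771.9 J.
Time: 771.9 J / 0.199 W = 3900 s.

t ≈ 3900 s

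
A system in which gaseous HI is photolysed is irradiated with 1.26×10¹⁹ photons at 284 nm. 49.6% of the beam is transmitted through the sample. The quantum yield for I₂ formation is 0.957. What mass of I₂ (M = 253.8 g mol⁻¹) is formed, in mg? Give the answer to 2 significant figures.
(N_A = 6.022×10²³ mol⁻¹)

2.6 mg

Moles of photons: 1.26×10¹⁹ / 6.022×10²³ = 2.092×10⁻⁵ mol.
Fraction absorbed: 1 − 49.6/100 = 0.5040.
Photons absorbed: 0.5040 × 2.092×10⁻⁵ = 1.054×10⁻⁵ mol.
Product: Φ × n_abs = 0.957 × 1.054×10⁻⁵ = 1.009×10⁻⁵ mol.
Mass: 1.009×10⁻⁵ × 253.8 = 0.002561 g = 2.6 mg.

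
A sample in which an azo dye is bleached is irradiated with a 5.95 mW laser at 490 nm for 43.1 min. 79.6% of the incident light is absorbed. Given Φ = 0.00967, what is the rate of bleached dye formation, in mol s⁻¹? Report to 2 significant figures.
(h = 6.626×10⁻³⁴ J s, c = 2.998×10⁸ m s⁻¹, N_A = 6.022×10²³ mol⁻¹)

1.9×10⁻¹⁰ mol s⁻¹

Photon energy at 490 nm: hc/λ = (6.626×10⁻³⁴)(2.998×10⁸)/(490×10⁻⁹) = 4.054×10⁻¹⁹ J.
Energy delivered: (5.95 mW)(2586 s) = 15.39 J.
Photons incident: 15.39 / 4.054×10⁻¹⁹ = 3.796×10¹⁹, i.e. 3.796×10¹⁹/6.022×10²³ = 6.304×10⁻⁵ mol.
Photons absorbed: 0.796 × 6.304×10⁻⁵ = 5.018×10⁻⁵ mol.
Product formed: 0.00967 × 5.018×10⁻⁵ = 4.852×10⁻⁷ mol.
Rate: 4.852×10⁻⁷ / 2586 s = 1.9×10⁻¹⁰ mol s⁻¹.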